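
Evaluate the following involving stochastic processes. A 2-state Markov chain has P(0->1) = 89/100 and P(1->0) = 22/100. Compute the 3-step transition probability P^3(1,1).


Computing P^3 by matrix multiplication.
P = [[0.1100, 0.8900], [0.2200, 0.7800]]
After raising P to the power 3:
P^3(1,1) = 0.8015

0.8015


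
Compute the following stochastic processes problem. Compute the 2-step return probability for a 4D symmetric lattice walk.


P(return in 2 steps) = P(reverse first step) = 1/(2d)
= 1/8
= 0.1250

0.1250


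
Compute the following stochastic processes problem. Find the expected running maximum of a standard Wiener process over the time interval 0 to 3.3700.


E(max B(s)) = sqrt(2t/pi)
= sqrt(2*3.3700/pi)
= sqrt(2.1454)
= 1.4647

1.4647


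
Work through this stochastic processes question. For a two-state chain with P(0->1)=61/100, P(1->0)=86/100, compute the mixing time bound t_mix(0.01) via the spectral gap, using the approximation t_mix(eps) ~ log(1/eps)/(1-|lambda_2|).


lambda_2 = |1 - p01 - p10| = |1 - 0.6100 - 0.8600| = 0.4700
t_mix ~ log(1/eps)/(1 - |lambda_2|)
= log(100)/(1 - 0.4700) = 4.6052/0.5300
= 8.6890

8.6890


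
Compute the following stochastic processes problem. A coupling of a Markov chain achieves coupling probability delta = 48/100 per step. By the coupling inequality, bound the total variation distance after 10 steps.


TV distance bound <= (1-delta)^n
= (1 - 0.4800)^10
= 0.5200^10
= 0.0014

0.0014


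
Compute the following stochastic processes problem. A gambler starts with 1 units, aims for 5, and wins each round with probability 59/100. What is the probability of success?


Gambler's ruin formula:
r = q/p = 0.4100/0.5900 = 0.6949
P(win) = (1 - r^i)/(1 - r^N)
= (1 - 0.6949^1)/(1 - 0.6949^5)
= 0.3641

0.3641


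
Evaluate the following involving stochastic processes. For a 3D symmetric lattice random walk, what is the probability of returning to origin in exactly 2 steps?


P(return in 2 steps) = P(reverse first step) = 1/(2d)
= 1/6
= 0.1667

0.1667


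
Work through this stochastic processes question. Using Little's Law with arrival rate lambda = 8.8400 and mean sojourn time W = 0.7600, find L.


Little's Law: L = lambda * W
= 8.8400 * 0.7600
= 6.7184

6.7184


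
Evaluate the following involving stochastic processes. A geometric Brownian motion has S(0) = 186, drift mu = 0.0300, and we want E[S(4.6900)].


E[S(t)] = S(0) * exp(mu * t)
= 186 * exp(0.0300 * 4.6900)
= 186 * 1.1511
= 214.1007

214.1007


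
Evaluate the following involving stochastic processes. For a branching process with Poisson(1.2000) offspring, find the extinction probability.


Since mu = 1.2000 > 1, extinction prob q < 1.
Solve s = exp(mu*(s-1)) iteratively.
q = 0.6863

0.6863


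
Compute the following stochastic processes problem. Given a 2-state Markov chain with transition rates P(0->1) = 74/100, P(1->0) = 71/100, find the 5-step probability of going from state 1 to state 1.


Computing P^5 by matrix multiplication.
P = [[0.2600, 0.7400], [0.7100, 0.2900]]
After raising P to the power 5:
P^5(1,1) = 0.5013

0.5013


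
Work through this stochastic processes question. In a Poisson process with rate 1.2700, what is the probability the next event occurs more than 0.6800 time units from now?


P(X > t) = exp(-lambda * t)
= exp(-1.2700 * 0.6800)
= exp(-0.8636) = 0.4216

0.4216


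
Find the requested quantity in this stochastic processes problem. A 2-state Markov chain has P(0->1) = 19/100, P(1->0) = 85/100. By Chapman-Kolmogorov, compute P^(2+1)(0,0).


P^3 = P^2 * P^1
Computing via matrix multiplication of the transition matrix.
Entry (0,0) of P^3 = 0.8173

0.8173


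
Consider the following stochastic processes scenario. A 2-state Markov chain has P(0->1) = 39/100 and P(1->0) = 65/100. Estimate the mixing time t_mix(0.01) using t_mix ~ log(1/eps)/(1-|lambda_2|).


lambda_2 = |1 - p01 - p10| = |1 - 0.3900 - 0.6500| = 0.0400
t_mix ~ log(1/eps)/(1 - |lambda_2|)
= log(100)/(1 - 0.0400) = 4.6052/0.9600
= 4.7971

4.7971


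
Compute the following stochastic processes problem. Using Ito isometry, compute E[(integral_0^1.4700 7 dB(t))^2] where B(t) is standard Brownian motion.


By Ito isometry: E[(int f dB)^2] = int f^2 dt
= 7^2 * 1.4700
= 49 * 1.4700 = 72.0300

72.0300


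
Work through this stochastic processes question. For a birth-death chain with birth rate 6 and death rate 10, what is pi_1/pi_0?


For birth-death process, pi_n/pi_0 = (lambda/mu)^n
= (6/10)^1
= 0.6000

0.6000


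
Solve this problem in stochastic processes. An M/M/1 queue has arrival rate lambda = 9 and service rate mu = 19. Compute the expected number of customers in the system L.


rho = 9/19 = 0.4737
L = rho/(1-rho)
= 0.4737/0.5263
= 0.9000

0.9000


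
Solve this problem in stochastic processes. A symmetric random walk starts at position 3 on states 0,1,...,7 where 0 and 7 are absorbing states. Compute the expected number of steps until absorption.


For symmetric RW on 0,...,N with absorbing barriers, E(i) = i*(N-i)
E(3) = 3 * 4 = 12

12


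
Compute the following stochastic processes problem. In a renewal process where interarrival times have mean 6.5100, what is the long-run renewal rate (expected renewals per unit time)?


Long-run renewal rate = 1/E(X)
= 1/6.5100
= 0.1536

0.1536


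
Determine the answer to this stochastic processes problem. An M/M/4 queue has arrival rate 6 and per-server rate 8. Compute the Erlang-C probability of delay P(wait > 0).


a = lambda/mu = 0.7500
rho = a/c = 0.1875
Erlang-C formula applied:
C(c,a) = 0.0077

0.0077


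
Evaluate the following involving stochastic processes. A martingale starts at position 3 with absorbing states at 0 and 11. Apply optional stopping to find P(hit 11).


By optional stopping theorem: E(M at tau) = M(0) = 3
P(hit 11)*11 + P(hit 0)*0 = 3
P(hit 11) = (3 - 0)/(11 - 0) = 3/11 = 0.2727

0.2727


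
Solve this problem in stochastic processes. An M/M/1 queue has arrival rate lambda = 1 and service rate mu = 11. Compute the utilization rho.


rho = lambda/mu
= 1/11
= 0.0909

0.0909


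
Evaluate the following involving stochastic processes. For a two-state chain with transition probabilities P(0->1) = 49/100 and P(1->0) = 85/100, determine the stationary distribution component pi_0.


Stationary distribution: pi_0 = p10/(p01+p10), pi_1 = p01/(p01+p10)
p01 = 0.4900, p10 = 0.8500
pi_0 = 0.6343

0.6343


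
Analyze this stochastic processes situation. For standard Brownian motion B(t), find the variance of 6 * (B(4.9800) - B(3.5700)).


Var(alpha*(B(t)-B(s))) = alpha^2 * (t-s)
= 6^2 * (4.9800 - 3.5700)
= 36 * 1.4100
= 50.7600

50.7600


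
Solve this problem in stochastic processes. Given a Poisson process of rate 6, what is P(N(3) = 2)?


P(N(t)=k) = (lambda*t)^k * exp(-lambda*t) / k!
lambda*t = 18
= 18^2 * exp(-18) / 2!
= 324 * 1.5230e-08 / 2
= 2.4673e-06

2.4673e-06


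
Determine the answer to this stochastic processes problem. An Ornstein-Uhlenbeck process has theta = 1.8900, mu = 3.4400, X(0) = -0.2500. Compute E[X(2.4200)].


E[X(t)] = mu + (X(0) - mu)*exp(-theta*t)
= 3.4400 + (-0.2500 - 3.4400)*exp(-1.8900*2.4200)
= 3.4400 + -3.6900 * 0.0103
= 3.4019

3.4019


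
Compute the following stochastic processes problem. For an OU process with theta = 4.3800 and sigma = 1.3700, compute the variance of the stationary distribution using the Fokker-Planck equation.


Stationary variance = sigma^2 / (2*theta)
= 1.3700^2 / (2*4.3800)
= 1.8769 / 8.7600
= 0.2143

0.2143


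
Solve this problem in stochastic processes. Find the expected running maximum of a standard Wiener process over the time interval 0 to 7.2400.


E(max B(s)) = sqrt(2t/pi)
= sqrt(2*7.2400/pi)
= sqrt(4.6091)
= 2.1469

2.1469


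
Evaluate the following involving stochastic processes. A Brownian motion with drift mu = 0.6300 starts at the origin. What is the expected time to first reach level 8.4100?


Expected first passage time = a/mu
= 8.4100/0.6300
= 13.3492

13.3492


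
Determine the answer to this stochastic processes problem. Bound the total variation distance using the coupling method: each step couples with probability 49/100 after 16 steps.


TV distance bound <= (1-delta)^n
= (1 - 0.4900)^16
= 0.5100^16
= 2.0947e-05

2.0947e-05


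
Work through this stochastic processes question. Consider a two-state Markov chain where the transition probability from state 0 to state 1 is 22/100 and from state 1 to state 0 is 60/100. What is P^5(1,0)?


Computing P^5 by matrix multiplication.
P = [[0.7800, 0.2200], [0.6000, 0.4000]]
After raising P to the power 5:
P^5(1,0) = 0.7316

0.7316


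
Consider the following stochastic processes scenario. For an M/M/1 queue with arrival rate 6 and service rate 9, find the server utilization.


rho = lambda/mu
= 6/9
= 0.6667

0.6667


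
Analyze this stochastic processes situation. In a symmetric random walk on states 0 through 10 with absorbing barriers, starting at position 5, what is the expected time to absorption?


For symmetric RW on 0,...,N with absorbing barriers, E(i) = i*(N-i)
E(5) = 5 * 5 = 25

25


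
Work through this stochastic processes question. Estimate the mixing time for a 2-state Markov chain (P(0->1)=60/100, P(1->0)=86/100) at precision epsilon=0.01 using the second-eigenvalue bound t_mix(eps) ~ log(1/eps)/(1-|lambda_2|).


lambda_2 = |1 - p01 - p10| = |1 - 0.6000 - 0.8600| = 0.4600
t_mix ~ log(1/eps)/(1 - |lambda_2|)
= log(100)/(1 - 0.4600) = 4.6052/0.5400
= 8.5281

8.5281


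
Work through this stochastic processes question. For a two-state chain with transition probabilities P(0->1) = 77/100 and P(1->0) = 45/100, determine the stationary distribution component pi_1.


Stationary distribution: pi_0 = p10/(p01+p10), pi_1 = p01/(p01+p10)
p01 = 0.7700, p10 = 0.4500
pi_1 = 0.6311

0.6311


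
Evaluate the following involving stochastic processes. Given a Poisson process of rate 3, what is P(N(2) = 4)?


P(N(t)=k) = (lambda*t)^k * exp(-lambda*t) / k!
lambda*t = 6
= 6^4 * exp(-6) / 4!
= 1296 * 0.0025 / 24
= 0.1339

0.1339


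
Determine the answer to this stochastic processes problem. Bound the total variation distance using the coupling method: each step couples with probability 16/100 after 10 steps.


TV distance bound <= (1-delta)^n
= (1 - 0.1600)^10
= 0.8400^10
= 0.1749

0.1749


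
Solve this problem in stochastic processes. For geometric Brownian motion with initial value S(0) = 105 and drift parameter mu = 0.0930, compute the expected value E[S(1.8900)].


E[S(t)] = S(0) * exp(mu * t)
= 105 * exp(0.0930 * 1.8900)
= 105 * 1.1922
= 125.1772

125.1772


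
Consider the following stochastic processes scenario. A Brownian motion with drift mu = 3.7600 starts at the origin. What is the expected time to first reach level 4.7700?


Expected first passage time = a/mu
= 4.7700/3.7600
= 1.2686

1.2686


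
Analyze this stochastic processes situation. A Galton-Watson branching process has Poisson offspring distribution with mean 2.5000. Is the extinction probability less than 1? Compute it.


Since mu = 2.5000 > 1, extinction prob q < 1.
Solve s = exp(mu*(s-1)) iteratively.
q = 0.1074

0.1074


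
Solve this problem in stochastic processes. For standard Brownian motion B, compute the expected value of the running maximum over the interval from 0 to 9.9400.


E(max B(s)) = sqrt(2t/pi)
= sqrt(2*9.9400/pi)
= sqrt(6.3280)
= 2.5156

2.5156


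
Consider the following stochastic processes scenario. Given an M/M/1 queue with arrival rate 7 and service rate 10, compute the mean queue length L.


rho = 7/10 = 0.7000
L = rho/(1-rho)
= 0.7000/0.3000
= 2.3333

2.3333


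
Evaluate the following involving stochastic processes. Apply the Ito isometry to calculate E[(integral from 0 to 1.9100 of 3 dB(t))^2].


By Ito isometry: E[(int f dB)^2] = int f^2 dt
= 3^2 * 1.9100
= 9 * 1.9100 = 17.1900

17.1900


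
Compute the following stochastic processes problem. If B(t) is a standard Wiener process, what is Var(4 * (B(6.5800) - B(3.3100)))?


Var(alpha*(B(t)-B(s))) = alpha^2 * (t-s)
= 4^2 * (6.5800 - 3.3100)
= 16 * 3.2700
= 52.3200

52.3200


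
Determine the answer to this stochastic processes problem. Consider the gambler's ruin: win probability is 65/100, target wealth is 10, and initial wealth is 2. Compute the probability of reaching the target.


Gambler's ruin formula:
r = q/p = 0.3500/0.6500 = 0.5385
P(win) = (1 - r^i)/(1 - r^N)
= (1 - 0.5385^2)/(1 - 0.5385^10)
= 0.7115

0.7115


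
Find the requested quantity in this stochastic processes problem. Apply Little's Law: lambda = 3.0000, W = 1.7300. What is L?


Little's Law: L = lambda * W
= 3.0000 * 1.7300
= 5.1900

5.1900


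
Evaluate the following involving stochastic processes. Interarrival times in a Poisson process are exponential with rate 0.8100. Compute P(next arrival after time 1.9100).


P(X > t) = exp(-lambda * t)
= exp(-0.8100 * 1.9100)
= exp(-1.5471) = 0.2129

0.2129


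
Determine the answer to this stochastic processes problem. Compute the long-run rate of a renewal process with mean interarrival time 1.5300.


Long-run renewal rate = 1/E(X)
= 1/1.5300
= 0.6536

0.6536


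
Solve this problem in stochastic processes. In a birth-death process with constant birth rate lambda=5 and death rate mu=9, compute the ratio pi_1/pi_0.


For birth-death process, pi_n/pi_0 = (lambda/mu)^n
= (5/9)^1
= 0.5556

0.5556


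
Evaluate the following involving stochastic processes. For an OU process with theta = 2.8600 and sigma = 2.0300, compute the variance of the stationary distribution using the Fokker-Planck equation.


Stationary variance = sigma^2 / (2*theta)
= 2.0300^2 / (2*2.8600)
= 4.1209 / 5.7200
= 0.7204

0.7204


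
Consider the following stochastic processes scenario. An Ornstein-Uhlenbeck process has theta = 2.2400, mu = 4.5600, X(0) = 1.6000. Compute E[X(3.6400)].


E[X(t)] = mu + (X(0) - mu)*exp(-theta*t)
= 4.5600 + (1.6000 - 4.5600)*exp(-2.2400*3.6400)
= 4.5600 + -2.9600 * 2.8770e-04
= 4.5591

4.5591


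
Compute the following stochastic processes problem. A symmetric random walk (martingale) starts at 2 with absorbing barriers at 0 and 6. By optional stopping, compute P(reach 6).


By optional stopping theorem: E(M at tau) = M(0) = 2
P(hit 6)*6 + P(hit 0)*0 = 2
P(hit 6) = (2 - 0)/(6 - 0) = 1/3 = 0.3333

0.3333


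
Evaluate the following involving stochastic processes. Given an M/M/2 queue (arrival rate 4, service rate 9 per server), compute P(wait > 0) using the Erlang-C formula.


a = lambda/mu = 0.4444
rho = a/c = 0.2222
Erlang-C formula applied:
C(c,a) = 0.0808

0.0808


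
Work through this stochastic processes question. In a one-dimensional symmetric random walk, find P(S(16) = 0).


P(S(16) = 0) = C(16,8) / 4^8
= 12870 / 65536
= 0.1964

0.1964


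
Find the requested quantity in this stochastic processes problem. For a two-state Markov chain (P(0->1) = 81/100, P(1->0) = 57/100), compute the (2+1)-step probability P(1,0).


P^3 = P^2 * P^1
Computing via matrix multiplication of the transition matrix.
Entry (1,0) of P^3 = 0.4357

0.4357


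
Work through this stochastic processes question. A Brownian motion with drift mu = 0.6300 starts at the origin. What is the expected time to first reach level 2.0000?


Expected first passage time = a/mu
= 2.0000/0.6300
= 3.1746

3.1746


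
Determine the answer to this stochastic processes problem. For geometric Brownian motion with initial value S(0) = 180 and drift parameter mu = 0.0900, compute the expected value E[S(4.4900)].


E[S(t)] = S(0) * exp(mu * t)
= 180 * exp(0.0900 * 4.4900)
= 180 * 1.4980
= 269.6317

269.6317


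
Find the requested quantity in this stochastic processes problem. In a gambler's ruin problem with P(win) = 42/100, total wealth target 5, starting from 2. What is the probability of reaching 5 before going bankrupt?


Gambler's ruin formula:
r = q/p = 0.5800/0.4200 = 1.3810
P(win) = (1 - r^i)/(1 - r^N)
= (1 - 1.3810^2)/(1 - 1.3810^5)
= 0.2255

0.2255


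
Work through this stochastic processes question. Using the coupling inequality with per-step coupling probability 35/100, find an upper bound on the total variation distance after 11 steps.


TV distance bound <= (1-delta)^n
= (1 - 0.3500)^11
= 0.6500^11
= 0.0088

0.0088


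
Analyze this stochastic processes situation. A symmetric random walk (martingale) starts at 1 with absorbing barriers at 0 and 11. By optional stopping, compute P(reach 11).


By optional stopping theorem: E(M at tau) = M(0) = 1
P(hit 11)*11 + P(hit 0)*0 = 1
P(hit 11) = (1 - 0)/(11 - 0) = 1/11 = 0.0909

0.0909


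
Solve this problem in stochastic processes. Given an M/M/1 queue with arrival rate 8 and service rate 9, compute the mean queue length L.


rho = 8/9 = 0.8889
L = rho/(1-rho)
= 0.8889/0.1111
= 8.0000

8.0000


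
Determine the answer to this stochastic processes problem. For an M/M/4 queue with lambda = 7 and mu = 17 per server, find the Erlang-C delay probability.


a = lambda/mu = 0.4118
rho = a/c = 0.1029
Erlang-C formula applied:
C(c,a) = 8.8456e-04

8.8456e-04


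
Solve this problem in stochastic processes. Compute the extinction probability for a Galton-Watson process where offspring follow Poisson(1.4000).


Since mu = 1.4000 > 1, extinction prob q < 1.
Solve s = exp(mu*(s-1)) iteratively.
q = 0.4890

0.4890


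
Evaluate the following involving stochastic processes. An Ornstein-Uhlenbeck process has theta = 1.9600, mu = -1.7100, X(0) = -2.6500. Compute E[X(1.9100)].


E[X(t)] = mu + (X(0) - mu)*exp(-theta*t)
= -1.7100 + (-2.6500 - -1.7100)*exp(-1.9600*1.9100)
= -1.7100 + -0.9400 * 0.0237
= -1.7322

-1.7322


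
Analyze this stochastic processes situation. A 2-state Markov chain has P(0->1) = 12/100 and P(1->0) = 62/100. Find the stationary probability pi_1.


Stationary distribution: pi_0 = p10/(p01+p10), pi_1 = p01/(p01+p10)
p01 = 0.1200, p10 = 0.6200
pi_1 = 0.1622

0.1622


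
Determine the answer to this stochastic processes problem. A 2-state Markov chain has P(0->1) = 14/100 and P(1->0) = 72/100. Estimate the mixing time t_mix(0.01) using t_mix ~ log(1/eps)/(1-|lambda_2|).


lambda_2 = |1 - p01 - p10| = |1 - 0.1400 - 0.7200| = 0.1400
t_mix ~ log(1/eps)/(1 - |lambda_2|)
= log(100)/(1 - 0.1400) = 4.6052/0.8600
= 5.3548

5.3548


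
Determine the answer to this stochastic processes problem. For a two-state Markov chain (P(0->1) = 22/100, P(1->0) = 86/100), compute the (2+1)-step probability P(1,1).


P^3 = P^2 * P^1
Computing via matrix multiplication of the transition matrix.
Entry (1,1) of P^3 = 0.2033

0.2033


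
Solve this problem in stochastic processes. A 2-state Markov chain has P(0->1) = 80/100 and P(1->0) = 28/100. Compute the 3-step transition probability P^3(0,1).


Computing P^3 by matrix multiplication.
P = [[0.2000, 0.8000], [0.2800, 0.7200]]
After raising P to the power 3:
P^3(0,1) = 0.7411

0.7411


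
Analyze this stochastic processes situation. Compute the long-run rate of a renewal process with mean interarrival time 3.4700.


Long-run renewal rate = 1/E(X)
= 1/3.4700
= 0.2882

0.2882


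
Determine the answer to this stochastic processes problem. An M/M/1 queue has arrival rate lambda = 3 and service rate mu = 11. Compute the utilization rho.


rho = lambda/mu
= 3/11
= 0.2727

0.2727


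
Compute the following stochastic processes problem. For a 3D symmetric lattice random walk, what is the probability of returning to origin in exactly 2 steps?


P(return in 2 steps) = P(reverse first step) = 1/(2d)
= 1/6
= 0.1667

0.1667


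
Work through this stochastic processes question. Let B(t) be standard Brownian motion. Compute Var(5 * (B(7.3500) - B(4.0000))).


Var(alpha*(B(t)-B(s))) = alpha^2 * (t-s)
= 5^2 * (7.3500 - 4.0000)
= 25 * 3.3500
= 83.7500

83.7500


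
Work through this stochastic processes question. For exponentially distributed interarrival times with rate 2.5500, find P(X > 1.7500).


P(X > t) = exp(-lambda * t)
= exp(-2.5500 * 1.7500)
= exp(-4.4625) = 0.0115

0.0115


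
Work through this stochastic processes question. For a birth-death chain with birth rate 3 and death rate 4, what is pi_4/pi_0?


For birth-death process, pi_n/pi_0 = (lambda/mu)^n
= (3/4)^4
= 0.3164

0.3164


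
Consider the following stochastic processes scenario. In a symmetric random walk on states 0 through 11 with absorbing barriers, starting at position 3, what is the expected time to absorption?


For symmetric RW on 0,...,N with absorbing barriers, E(i) = i*(N-i)
E(3) = 3 * 8 = 24

24


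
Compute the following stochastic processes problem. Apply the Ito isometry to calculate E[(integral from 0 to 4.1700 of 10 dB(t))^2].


By Ito isometry: E[(int f dB)^2] = int f^2 dt
= 10^2 * 4.1700
= 100 * 4.1700 = 417.0000

417.0000


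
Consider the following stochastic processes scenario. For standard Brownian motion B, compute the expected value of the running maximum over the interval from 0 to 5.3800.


E(max B(s)) = sqrt(2t/pi)
= sqrt(2*5.3800/pi)
= sqrt(3.4250)
= 1.8507

1.8507


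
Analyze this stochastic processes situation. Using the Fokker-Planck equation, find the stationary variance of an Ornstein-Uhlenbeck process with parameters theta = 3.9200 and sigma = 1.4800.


Stationary variance = sigma^2 / (2*theta)
= 1.4800^2 / (2*3.9200)
= 2.1904 / 7.8400
= 0.2794

0.2794


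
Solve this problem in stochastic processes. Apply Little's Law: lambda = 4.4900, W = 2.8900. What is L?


Little's Law: L = lambda * W
= 4.4900 * 2.8900
= 12.9761

12.9761


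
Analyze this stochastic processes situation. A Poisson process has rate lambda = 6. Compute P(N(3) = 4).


P(N(t)=k) = (lambda*t)^k * exp(-lambda*t) / k!
lambda*t = 18
= 18^4 * exp(-18) / 4!
= 104976 * 1.5230e-08 / 24
= 6.6616e-05

6.6616e-05


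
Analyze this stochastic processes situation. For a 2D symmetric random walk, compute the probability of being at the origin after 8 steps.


P = C(8,4)^2 / 4^8
= 70^2 / 65536
= 4900 / 65536
= 0.0748

0.0748


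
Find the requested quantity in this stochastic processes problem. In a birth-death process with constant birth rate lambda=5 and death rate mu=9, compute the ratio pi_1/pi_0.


For birth-death process, pi_n/pi_0 = (lambda/mu)^n
= (5/9)^1
= 0.5556

0.5556


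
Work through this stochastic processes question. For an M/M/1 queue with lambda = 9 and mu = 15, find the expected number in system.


rho = 9/15 = 0.6000
L = rho/(1-rho)
= 0.6000/0.4000
= 1.5000

1.5000


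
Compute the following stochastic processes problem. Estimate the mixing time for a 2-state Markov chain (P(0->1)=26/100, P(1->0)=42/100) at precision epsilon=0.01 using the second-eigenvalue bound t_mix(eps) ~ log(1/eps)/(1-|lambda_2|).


lambda_2 = |1 - p01 - p10| = |1 - 0.2600 - 0.4200| = 0.3200
t_mix ~ log(1/eps)/(1 - |lambda_2|)
= log(100)/(1 - 0.3200) = 4.6052/0.6800
= 6.7723

6.7723


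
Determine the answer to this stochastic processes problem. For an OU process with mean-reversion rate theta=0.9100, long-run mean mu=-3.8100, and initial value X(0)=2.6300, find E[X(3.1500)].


E[X(t)] = mu + (X(0) - mu)*exp(-theta*t)
= -3.8100 + (2.6300 - -3.8100)*exp(-0.9100*3.1500)
= -3.8100 + 6.4400 * 0.0569
= -3.4436

-3.4436


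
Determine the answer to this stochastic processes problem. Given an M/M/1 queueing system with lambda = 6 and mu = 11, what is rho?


rho = lambda/mu
= 6/11
= 0.5455

0.5455


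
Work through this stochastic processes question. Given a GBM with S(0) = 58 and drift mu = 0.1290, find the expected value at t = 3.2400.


E[S(t)] = S(0) * exp(mu * t)
= 58 * exp(0.1290 * 3.2400)
= 58 * 1.5189
= 88.0939

88.0939


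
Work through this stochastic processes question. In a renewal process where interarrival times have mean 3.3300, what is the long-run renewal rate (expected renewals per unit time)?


Long-run renewal rate = 1/E(X)
= 1/3.3300
= 0.3003

0.3003


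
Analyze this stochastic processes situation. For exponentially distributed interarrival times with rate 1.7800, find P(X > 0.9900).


P(X > t) = exp(-lambda * t)
= exp(-1.7800 * 0.9900)
= exp(-1.7622) = 0.1717

0.1717


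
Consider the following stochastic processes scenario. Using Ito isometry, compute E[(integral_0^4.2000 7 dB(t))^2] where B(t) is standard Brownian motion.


By Ito isometry: E[(int f dB)^2] = int f^2 dt
= 7^2 * 4.2000
= 49 * 4.2000 = 205.8000

205.8000


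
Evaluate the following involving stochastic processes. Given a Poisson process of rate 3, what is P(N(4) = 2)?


P(N(t)=k) = (lambda*t)^k * exp(-lambda*t) / k!
lambda*t = 12
= 12^2 * exp(-12) / 2!
= 144 * 6.1442e-06 / 2
= 4.4238e-04

4.4238e-04


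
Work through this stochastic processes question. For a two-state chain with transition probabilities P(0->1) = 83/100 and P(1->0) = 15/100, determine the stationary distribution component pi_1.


Stationary distribution: pi_0 = p10/(p01+p10), pi_1 = p01/(p01+p10)
p01 = 0.8300, p10 = 0.1500
pi_1 = 0.8469

0.8469


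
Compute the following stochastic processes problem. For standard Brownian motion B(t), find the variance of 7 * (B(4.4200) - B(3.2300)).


Var(alpha*(B(t)-B(s))) = alpha^2 * (t-s)
= 7^2 * (4.4200 - 3.2300)
= 49 * 1.1900
= 58.3100

58.3100


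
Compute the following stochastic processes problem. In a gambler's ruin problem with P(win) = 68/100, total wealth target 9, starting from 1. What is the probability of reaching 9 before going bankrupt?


Gambler's ruin formula:
r = q/p = 0.3200/0.6800 = 0.4706
P(win) = (1 - r^i)/(1 - r^N)
= (1 - 0.4706^1)/(1 - 0.4706^9)
= 0.5300

0.5300


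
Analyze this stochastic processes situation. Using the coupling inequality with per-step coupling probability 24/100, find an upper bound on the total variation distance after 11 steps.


TV distance bound <= (1-delta)^n
= (1 - 0.2400)^11
= 0.7600^11
= 0.0489

0.0489


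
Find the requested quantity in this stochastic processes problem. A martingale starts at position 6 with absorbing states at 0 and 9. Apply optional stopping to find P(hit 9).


By optional stopping theorem: E(M at tau) = M(0) = 6
P(hit 9)*9 + P(hit 0)*0 = 6
P(hit 9) = (6 - 0)/(9 - 0) = 2/3 = 0.6667

0.6667


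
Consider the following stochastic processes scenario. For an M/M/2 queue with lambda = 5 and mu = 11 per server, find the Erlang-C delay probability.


a = lambda/mu = 0.4545
rho = a/c = 0.2273
Erlang-C formula applied:
C(c,a) = 0.0842

0.0842


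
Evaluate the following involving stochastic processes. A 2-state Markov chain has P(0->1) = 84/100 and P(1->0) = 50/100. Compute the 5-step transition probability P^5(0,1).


Computing P^5 by matrix multiplication.
P = [[0.1600, 0.8400], [0.5000, 0.5000]]
After raising P to the power 5:
P^5(0,1) = 0.6297

0.6297


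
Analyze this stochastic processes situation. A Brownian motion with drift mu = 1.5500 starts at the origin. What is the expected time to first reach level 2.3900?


Expected first passage time = a/mu
= 2.3900/1.5500
= 1.5419

1.5419


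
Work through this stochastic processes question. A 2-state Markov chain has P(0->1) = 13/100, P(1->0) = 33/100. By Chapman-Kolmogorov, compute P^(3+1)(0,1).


P^4 = P^3 * P^1
Computing via matrix multiplication of the transition matrix.
Entry (0,1) of P^4 = 0.2586

0.2586


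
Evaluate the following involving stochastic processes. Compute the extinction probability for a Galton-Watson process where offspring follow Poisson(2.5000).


Since mu = 2.5000 > 1, extinction prob q < 1.
Solve s = exp(mu*(s-1)) iteratively.
q = 0.1074

0.1074


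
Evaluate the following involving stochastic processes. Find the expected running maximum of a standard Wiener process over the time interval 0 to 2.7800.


E(max B(s)) = sqrt(2t/pi)
= sqrt(2*2.7800/pi)
= sqrt(1.7698)
= 1.3303

1.3303


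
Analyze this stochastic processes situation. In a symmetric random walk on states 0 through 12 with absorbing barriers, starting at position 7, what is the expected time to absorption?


For symmetric RW on 0,...,N with absorbing barriers, E(i) = i*(N-i)
E(7) = 7 * 5 = 35

35


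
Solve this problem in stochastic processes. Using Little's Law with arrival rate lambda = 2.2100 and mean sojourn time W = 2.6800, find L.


Little's Law: L = lambda * W
= 2.2100 * 2.6800
= 5.9228

5.9228


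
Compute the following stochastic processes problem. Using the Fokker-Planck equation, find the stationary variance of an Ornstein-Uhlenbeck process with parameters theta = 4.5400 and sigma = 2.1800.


Stationary variance = sigma^2 / (2*theta)
= 2.1800^2 / (2*4.5400)
= 4.7524 / 9.0800
= 0.5234

0.5234


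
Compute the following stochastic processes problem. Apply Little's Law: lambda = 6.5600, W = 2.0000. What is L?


Little's Law: L = lambda * W
= 6.5600 * 2.0000
= 13.1200

13.1200


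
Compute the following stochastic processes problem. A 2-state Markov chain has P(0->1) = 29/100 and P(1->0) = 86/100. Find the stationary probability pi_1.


Stationary distribution: pi_0 = p10/(p01+p10), pi_1 = p01/(p01+p10)
p01 = 0.2900, p10 = 0.8600
pi_1 = 0.2522

0.2522


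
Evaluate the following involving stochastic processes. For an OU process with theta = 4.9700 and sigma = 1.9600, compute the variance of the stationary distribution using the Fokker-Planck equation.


Stationary variance = sigma^2 / (2*theta)
= 1.9600^2 / (2*4.9700)
= 3.8416 / 9.9400
= 0.3865

0.3865


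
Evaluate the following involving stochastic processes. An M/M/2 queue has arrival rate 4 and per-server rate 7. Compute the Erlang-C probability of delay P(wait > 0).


a = lambda/mu = 0.5714
rho = a/c = 0.2857
Erlang-C formula applied:
C(c,a) = 0.1270

0.1270


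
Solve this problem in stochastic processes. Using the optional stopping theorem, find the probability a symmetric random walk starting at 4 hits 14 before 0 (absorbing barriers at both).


By optional stopping theorem: E(M at tau) = M(0) = 4
P(hit 14)*14 + P(hit 0)*0 = 4
P(hit 14) = (4 - 0)/(14 - 0) = 2/7 = 0.2857

0.2857


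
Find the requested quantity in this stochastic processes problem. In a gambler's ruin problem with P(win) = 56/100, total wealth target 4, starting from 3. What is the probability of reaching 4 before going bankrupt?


Gambler's ruin formula:
r = q/p = 0.4400/0.5600 = 0.7857
P(win) = (1 - r^i)/(1 - r^N)
= (1 - 0.7857^3)/(1 - 0.7857^4)
= 0.8321

0.8321


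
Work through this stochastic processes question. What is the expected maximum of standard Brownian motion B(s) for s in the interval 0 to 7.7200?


E(max B(s)) = sqrt(2t/pi)
= sqrt(2*7.7200/pi)
= sqrt(4.9147)
= 2.2169

2.2169


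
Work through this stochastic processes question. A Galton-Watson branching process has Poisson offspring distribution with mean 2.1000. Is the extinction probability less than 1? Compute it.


Since mu = 2.1000 > 1, extinction prob q < 1.
Solve s = exp(mu*(s-1)) iteratively.
q = 0.1779

0.1779


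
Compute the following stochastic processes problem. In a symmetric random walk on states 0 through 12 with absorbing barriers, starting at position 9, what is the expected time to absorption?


For symmetric RW on 0,...,N with absorbing barriers, E(i) = i*(N-i)
E(9) = 9 * 3 = 27

27


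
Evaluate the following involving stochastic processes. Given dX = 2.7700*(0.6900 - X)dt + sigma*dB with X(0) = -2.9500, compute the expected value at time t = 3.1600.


E[X(t)] = mu + (X(0) - mu)*exp(-theta*t)
= 0.6900 + (-2.9500 - 0.6900)*exp(-2.7700*3.1600)
= 0.6900 + -3.6400 * 1.5796e-04
= 0.6894

0.6894


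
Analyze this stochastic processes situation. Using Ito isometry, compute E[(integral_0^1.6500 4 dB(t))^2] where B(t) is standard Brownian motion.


By Ito isometry: E[(int f dB)^2] = int f^2 dt
= 4^2 * 1.6500
= 16 * 1.6500 = 26.4000

26.4000


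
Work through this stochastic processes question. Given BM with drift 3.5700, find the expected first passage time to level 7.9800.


Expected first passage time = a/mu
= 7.9800/3.5700
= 2.2353

2.2353


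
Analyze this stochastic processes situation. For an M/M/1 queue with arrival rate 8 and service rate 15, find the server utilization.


rho = lambda/mu
= 8/15
= 0.5333

0.5333


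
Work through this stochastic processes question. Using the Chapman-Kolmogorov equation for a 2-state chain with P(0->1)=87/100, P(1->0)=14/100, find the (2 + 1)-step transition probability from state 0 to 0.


P^3 = P^2 * P^1
Computing via matrix multiplication of the transition matrix.
Entry (0,0) of P^3 = 0.1386

0.1386


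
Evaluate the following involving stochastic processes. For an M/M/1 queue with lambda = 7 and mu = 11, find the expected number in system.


rho = 7/11 = 0.6364
L = rho/(1-rho)
= 0.6364/0.3636
= 1.7500

1.7500


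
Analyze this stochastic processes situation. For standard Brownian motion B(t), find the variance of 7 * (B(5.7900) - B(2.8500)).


Var(alpha*(B(t)-B(s))) = alpha^2 * (t-s)
= 7^2 * (5.7900 - 2.8500)
= 49 * 2.9400
= 144.0600

144.0600


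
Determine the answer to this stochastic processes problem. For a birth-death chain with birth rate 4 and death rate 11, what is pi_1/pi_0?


For birth-death process, pi_n/pi_0 = (lambda/mu)^n
= (4/11)^1
= 0.3636

0.3636


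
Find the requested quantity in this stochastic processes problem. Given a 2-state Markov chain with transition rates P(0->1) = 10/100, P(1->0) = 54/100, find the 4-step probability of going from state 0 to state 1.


Computing P^4 by matrix multiplication.
P = [[0.9000, 0.1000], [0.5400, 0.4600]]
After raising P to the power 4:
P^4(0,1) = 0.1536

0.1536


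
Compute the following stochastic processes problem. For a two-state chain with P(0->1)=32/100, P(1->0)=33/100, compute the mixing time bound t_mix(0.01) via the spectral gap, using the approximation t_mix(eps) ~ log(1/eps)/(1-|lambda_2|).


lambda_2 = |1 - p01 - p10| = |1 - 0.3200 - 0.3300| = 0.3500
t_mix ~ log(1/eps)/(1 - |lambda_2|)
= log(100)/(1 - 0.3500) = 4.6052/0.6500
= 7.0849

7.0849


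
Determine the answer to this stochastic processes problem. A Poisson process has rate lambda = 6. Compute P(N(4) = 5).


P(N(t)=k) = (lambda*t)^k * exp(-lambda*t) / k!
lambda*t = 24
= 24^5 * exp(-24) / 5!
= 7962624 * 3.7751e-11 / 120
= 2.5050e-06

2.5050e-06


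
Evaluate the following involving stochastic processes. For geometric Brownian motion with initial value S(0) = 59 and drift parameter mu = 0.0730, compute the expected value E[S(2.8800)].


E[S(t)] = S(0) * exp(mu * t)
= 59 * exp(0.0730 * 2.8800)
= 59 * 1.2340
= 72.8045

72.8045


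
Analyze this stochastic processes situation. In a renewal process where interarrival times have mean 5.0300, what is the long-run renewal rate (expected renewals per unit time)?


Long-run renewal rate = 1/E(X)
= 1/5.0300
= 0.1988

0.1988


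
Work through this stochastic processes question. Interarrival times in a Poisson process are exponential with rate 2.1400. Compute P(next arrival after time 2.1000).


P(X > t) = exp(-lambda * t)
= exp(-2.1400 * 2.1000)
= exp(-4.4940) = 0.0112

0.0112


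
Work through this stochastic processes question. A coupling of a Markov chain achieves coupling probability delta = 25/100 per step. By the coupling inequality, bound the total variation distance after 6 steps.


TV distance bound <= (1-delta)^n
= (1 - 0.2500)^6
= 0.7500^6
= 0.1780

0.1780


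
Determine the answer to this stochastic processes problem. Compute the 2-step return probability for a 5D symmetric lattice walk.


P(return in 2 steps) = P(reverse first step) = 1/(2d)
= 1/10
= 0.1000

0.1000


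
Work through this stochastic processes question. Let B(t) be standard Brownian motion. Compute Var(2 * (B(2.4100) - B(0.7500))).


Var(alpha*(B(t)-B(s))) = alpha^2 * (t-s)
= 2^2 * (2.4100 - 0.7500)
= 4 * 1.6600
= 6.6400

6.6400


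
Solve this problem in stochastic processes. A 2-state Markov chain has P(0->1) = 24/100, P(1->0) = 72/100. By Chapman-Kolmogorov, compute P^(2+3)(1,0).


P^5 = P^2 * P^3
Computing via matrix multiplication of the transition matrix.
Entry (1,0) of P^5 = 0.7500

0.7500


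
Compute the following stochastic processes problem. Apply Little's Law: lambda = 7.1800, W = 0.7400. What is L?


Little's Law: L = lambda * W
= 7.1800 * 0.7400
= 5.3132

5.3132


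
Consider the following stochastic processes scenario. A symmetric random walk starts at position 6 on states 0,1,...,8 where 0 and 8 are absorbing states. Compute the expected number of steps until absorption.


For symmetric RW on 0,...,N with absorbing barriers, E(i) = i*(N-i)
E(6) = 6 * 2 = 12

12


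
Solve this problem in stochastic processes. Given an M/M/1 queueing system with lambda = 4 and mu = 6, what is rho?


rho = lambda/mu
= 4/6
= 0.6667

0.6667


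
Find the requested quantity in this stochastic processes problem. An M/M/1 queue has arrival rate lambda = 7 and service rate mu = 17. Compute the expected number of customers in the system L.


rho = 7/17 = 0.4118
L = rho/(1-rho)
= 0.4118/0.5882
= 0.7000

0.7000


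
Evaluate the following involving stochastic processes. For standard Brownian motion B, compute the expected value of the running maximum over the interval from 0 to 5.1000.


E(max B(s)) = sqrt(2t/pi)
= sqrt(2*5.1000/pi)
= sqrt(3.2468)
= 1.8019

1.8019


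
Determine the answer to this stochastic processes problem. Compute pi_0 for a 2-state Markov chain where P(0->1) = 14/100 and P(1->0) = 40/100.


Stationary distribution: pi_0 = p10/(p01+p10), pi_1 = p01/(p01+p10)
p01 = 0.1400, p10 = 0.4000
pi_0 = 0.7407

0.7407


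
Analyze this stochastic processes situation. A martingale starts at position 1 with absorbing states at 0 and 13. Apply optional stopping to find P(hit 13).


By optional stopping theorem: E(M at tau) = M(0) = 1
P(hit 13)*13 + P(hit 0)*0 = 1
P(hit 13) = (1 - 0)/(13 - 0) = 1/13 = 0.0769

0.0769


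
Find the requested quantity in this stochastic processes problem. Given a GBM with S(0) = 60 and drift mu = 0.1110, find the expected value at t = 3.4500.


E[S(t)] = S(0) * exp(mu * t)
= 60 * exp(0.1110 * 3.4500)
= 60 * 1.4666
= 87.9963

87.9963


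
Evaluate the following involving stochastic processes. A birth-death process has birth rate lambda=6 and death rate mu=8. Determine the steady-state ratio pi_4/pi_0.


For birth-death process, pi_n/pi_0 = (lambda/mu)^n
= (6/8)^4
= 0.3164

0.3164


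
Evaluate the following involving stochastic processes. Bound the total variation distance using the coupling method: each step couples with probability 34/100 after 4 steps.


TV distance bound <= (1-delta)^n
= (1 - 0.3400)^4
= 0.6600^4
= 0.1897

0.1897


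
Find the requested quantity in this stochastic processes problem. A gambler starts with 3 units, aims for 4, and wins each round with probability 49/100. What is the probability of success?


Gambler's ruin formula:
r = q/p = 0.5100/0.4900 = 1.0408
P(win) = (1 - r^i)/(1 - r^N)
= (1 - 1.0408^3)/(1 - 1.0408^4)
= 0.7348

0.7348


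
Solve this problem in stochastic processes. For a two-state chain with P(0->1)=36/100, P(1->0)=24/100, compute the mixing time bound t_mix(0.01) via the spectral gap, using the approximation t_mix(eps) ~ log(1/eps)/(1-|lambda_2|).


lambda_2 = |1 - p01 - p10| = |1 - 0.3600 - 0.2400| = 0.4000
t_mix ~ log(1/eps)/(1 - |lambda_2|)
= log(100)/(1 - 0.4000) = 4.6052/0.6000
= 7.6753

7.6753


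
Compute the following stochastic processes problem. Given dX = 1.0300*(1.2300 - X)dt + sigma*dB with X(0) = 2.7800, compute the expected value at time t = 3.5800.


E[X(t)] = mu + (X(0) - mu)*exp(-theta*t)
= 1.2300 + (2.7800 - 1.2300)*exp(-1.0300*3.5800)
= 1.2300 + 1.5500 * 0.0250
= 1.2688

1.2688


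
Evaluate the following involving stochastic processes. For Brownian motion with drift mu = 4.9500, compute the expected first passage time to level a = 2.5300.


Expected first passage time = a/mu
= 2.5300/4.9500
= 0.5111

0.5111
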